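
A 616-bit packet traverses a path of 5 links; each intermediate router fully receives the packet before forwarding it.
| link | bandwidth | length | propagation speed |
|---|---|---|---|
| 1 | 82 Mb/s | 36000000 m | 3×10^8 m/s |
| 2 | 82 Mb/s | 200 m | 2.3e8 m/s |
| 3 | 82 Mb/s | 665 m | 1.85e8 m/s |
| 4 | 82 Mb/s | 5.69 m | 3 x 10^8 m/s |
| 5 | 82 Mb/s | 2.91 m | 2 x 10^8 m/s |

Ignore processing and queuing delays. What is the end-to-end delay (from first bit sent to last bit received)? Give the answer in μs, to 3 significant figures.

Transmission delay per hop = L/R = 616/82000000 = 7.5122 μs; 5 hops → 37.561 μs.
Propagation delays (d/s per hop): 120000, 0.869565, 3.59459, 0.0189667, 0.01455 μs; sum = 120004 μs.
End-to-end = 120000 μs.

120000 μs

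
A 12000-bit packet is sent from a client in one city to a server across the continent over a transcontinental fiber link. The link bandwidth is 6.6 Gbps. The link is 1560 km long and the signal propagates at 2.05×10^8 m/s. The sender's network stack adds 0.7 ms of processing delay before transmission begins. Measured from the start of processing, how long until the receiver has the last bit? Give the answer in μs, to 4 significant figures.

8312 μs

Transmission delay = L/R = 12000 / 6600000000 = 1.81818 μs.
Propagation delay = d/s = 1560000 m / 2.05e+08 m/s = 7609.76 μs.
Plus processing delay 0.7 ms = 700 μs.
Total = 8312 μs.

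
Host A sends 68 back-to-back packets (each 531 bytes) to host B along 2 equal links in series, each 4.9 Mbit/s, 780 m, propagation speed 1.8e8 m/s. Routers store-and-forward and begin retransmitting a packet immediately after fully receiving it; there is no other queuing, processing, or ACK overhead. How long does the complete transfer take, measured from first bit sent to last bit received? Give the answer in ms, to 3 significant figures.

59.8 ms

Per-hop transmission t_tx = L/R = 4248/4900000 = 0.866939 ms.
Per-hop propagation t_prop = 780/180000000 = 0.00433333 ms.
Pipeline fill: first packet needs 2·t_tx to clear all hops; remaining 67 packets each add one t_tx.
Total = (2+68-1)·t_tx + 2·t_prop = 69·0.866939 + 2·0.00433333 = 59.8 ms.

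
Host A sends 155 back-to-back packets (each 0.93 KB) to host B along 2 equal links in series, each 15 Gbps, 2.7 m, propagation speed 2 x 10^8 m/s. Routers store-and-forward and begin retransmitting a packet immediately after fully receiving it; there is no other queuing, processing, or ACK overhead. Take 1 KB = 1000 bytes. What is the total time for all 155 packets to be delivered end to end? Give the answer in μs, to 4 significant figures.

Per-hop transmission t_tx = L/R = 7440/15000000000 = 0.496 μs.
Per-hop propagation t_prop = 2.7/200000000 = 0.0135 μs.
Pipeline fill: first packet needs 2·t_tx to clear all hops; remaining 154 packets each add one t_tx.
Total = (2+155-1)·t_tx + 2·t_prop = 156·0.496 + 2·0.0135 = 77.40 μs.

77.40 μs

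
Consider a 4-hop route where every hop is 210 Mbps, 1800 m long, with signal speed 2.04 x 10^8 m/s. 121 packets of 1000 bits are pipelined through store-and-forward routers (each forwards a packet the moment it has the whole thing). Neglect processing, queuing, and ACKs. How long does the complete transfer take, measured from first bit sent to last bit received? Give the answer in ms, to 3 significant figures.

0.626 ms

Per-hop transmission t_tx = L/R = 1000/210000000 = 0.0047619 ms.
Per-hop propagation t_prop = 1800/204000000 = 0.00882353 ms.
Pipeline fill: first packet needs 4·t_tx to clear all hops; remaining 120 packets each add one t_tx.
Total = (4+121-1)·t_tx + 4·t_prop = 124·0.0047619 + 4·0.00882353 = 0.626 ms.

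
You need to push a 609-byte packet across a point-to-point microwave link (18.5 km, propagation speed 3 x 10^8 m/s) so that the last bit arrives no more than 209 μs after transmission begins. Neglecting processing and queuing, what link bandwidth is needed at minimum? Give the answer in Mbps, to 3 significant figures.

33.1 Mbps

L = 4872 bits.
Propagation delay = 18500 / 300000000 = 61.6667 μs.
Transmission budget = 209 − 61.6667 = 147.333 μs.
R ≥ L / t_tx = 4872 bits / 0.000147333 s = 33.1 Mbps.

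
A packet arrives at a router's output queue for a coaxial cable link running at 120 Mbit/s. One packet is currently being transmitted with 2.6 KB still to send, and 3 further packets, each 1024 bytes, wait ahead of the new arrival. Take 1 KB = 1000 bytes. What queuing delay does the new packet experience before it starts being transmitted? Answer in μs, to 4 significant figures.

Each queued packet: L/R = 8192/120000000 = 68.2667 μs.
3 queued → 204.8 μs.
Plus remaining 20800 bits of current packet: 173.333 μs.
Queuing delay = 378.1 μs.

378.1 μs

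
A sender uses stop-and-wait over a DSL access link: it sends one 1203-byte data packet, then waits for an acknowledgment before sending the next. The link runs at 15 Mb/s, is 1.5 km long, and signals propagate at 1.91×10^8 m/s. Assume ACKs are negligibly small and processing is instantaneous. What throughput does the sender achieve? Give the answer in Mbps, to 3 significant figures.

t_tx = L/R = 9624/15000000 = 0.0006416 s.
t_prop = 1500/191000000 = 7.8534e-06 s; RTT = 1.57068e-05 s.
Cycle = t_tx + RTT = 0.000657307 s.
Throughput = L / cycle = 9624 / 0.000657307 = 14.6 Mbps.

14.6 Mbps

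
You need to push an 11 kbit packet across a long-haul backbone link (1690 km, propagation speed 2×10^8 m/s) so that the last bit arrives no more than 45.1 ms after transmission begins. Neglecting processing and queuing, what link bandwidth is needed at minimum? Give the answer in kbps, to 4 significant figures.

Propagation delay = 1690000 / 200000000 = 8.45 ms.
Transmission budget = 45.1 − 8.45 = 36.65 ms.
R ≥ L / t_tx = 11000 bits / 0.03665 s = 300.1 kbps.

300.1 kbps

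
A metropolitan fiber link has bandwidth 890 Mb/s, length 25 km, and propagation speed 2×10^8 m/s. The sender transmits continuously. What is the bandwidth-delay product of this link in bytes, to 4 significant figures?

13910 bytes

Propagation delay = 25000 / 200000000 = 0.000125 s.
BDP = R × t_prop = 890000000 × 0.000125 = 111250 bits.
In bytes: 111250/8 = 13910 bytes.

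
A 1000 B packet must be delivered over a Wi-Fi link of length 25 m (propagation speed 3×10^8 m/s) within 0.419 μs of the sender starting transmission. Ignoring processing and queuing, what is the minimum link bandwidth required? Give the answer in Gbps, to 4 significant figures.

L = 8000 bits.
Propagation delay = 25 / 300000000 = 0.0833333 μs.
Transmission budget = 0.419 − 0.0833333 = 0.335667 μs.
R ≥ L / t_tx = 8000 bits / 3.35667e-07 s = 23.83 Gbps.

23.83 Gbps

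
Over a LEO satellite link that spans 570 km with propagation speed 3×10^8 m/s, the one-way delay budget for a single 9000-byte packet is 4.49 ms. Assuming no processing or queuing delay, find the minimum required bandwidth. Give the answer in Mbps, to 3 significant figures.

27.8 Mbps

L = 72000 bits.
Propagation delay = 570000 / 300000000 = 1.9 ms.
Transmission budget = 4.49 − 1.9 = 2.59 ms.
R ≥ L / t_tx = 72000 bits / 0.00259 s = 27.8 Mbps.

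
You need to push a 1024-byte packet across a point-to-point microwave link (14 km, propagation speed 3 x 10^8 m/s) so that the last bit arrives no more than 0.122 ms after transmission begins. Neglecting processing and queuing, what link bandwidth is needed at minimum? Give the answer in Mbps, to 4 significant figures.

108.7 Mbps

L = 8192 bits.
Propagation delay = 14000 / 300000000 = 0.0466667 ms.
Transmission budget = 0.122 − 0.0466667 = 0.0753333 ms.
R ≥ L / t_tx = 8192 bits / 7.53333e-05 s = 108.7 Mbps.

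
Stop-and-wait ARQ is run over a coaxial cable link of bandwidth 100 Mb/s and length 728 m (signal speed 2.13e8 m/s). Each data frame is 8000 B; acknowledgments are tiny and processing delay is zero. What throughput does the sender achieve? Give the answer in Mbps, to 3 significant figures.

98.9 Mbps

t_tx = L/R = 64000/100000000 = 0.00064 s.
t_prop = 728/213000000 = 3.41784e-06 s; RTT = 6.83568e-06 s.
Cycle = t_tx + RTT = 0.000646836 s.
Throughput = L / cycle = 64000 / 0.000646836 = 98.9 Mbps.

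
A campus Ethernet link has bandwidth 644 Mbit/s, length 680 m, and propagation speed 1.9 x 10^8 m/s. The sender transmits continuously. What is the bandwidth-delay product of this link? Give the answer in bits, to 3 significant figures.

Propagation delay = 680 / 190000000 = 3.57895e-06 s.
BDP = R × t_prop = 644000000 × 3.57895e-06 = 2304.84 bits.

2300 bits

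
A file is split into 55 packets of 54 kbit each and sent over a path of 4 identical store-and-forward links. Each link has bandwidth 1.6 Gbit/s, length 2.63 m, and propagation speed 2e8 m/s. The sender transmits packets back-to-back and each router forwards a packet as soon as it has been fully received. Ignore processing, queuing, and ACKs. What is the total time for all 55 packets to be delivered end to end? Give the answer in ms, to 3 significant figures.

1.96 ms

Per-hop transmission t_tx = L/R = 54000/1600000000 = 0.03375 ms.
Per-hop propagation t_prop = 2.63/200000000 = 1.315e-05 ms.
Pipeline fill: first packet needs 4·t_tx to clear all hops; remaining 54 packets each add one t_tx.
Total = (4+55-1)·t_tx + 4·t_prop = 58·0.03375 + 4·1.315e-05 = 1.96 ms.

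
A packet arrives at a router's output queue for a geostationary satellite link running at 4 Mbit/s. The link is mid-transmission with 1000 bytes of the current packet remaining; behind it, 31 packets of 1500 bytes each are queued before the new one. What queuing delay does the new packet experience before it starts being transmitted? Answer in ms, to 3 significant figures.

Each queued packet: L/R = 12000/4000000 = 3 ms.
31 queued → 93 ms.
Plus remaining 8000 bits of current packet: 2 ms.
Queuing delay = 95.0 ms.

95.0 ms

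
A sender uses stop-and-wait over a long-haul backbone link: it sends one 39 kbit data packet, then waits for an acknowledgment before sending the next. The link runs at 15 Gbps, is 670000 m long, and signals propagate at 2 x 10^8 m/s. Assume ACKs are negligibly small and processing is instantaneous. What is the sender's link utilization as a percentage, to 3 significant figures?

0.0388 %

t_tx = L/R = 39000/15000000000 = 2.6e-06 s.
t_prop = 670000/200000000 = 0.00335 s; RTT = 0.0067 s.
Cycle = t_tx + RTT = 0.0067026 s.
Utilization = t_tx / cycle = 2.6e-06/0.0067026 = 0.0388 %.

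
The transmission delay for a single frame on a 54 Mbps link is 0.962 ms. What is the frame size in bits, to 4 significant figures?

51950 bits

L = R × t_tx = 54000000 b/s × 0.000962 s = 51948 bits.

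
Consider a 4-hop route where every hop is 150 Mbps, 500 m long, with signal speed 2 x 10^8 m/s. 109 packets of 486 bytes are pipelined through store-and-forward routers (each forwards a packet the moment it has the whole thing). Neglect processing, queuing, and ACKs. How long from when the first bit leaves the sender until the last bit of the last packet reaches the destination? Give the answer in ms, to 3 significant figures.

2.91 ms

Per-hop transmission t_tx = L/R = 3888/150000000 = 0.02592 ms.
Per-hop propagation t_prop = 500/200000000 = 0.0025 ms.
Pipeline fill: first packet needs 4·t_tx to clear all hops; remaining 108 packets each add one t_tx.
Total = (4+109-1)·t_tx + 4·t_prop = 112·0.02592 + 4·0.0025 = 2.91 ms.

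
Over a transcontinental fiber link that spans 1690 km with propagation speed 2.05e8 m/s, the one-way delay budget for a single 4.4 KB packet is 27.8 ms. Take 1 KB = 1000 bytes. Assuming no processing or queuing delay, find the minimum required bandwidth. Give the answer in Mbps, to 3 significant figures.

L = 35200 bits.
Propagation delay = 1690000 / 2.05e+08 = 8.2439 ms.
Transmission budget = 27.8 − 8.2439 = 19.5561 ms.
R ≥ L / t_tx = 35200 bits / 0.0195561 s = 1.80 Mbps.

1.80 Mbps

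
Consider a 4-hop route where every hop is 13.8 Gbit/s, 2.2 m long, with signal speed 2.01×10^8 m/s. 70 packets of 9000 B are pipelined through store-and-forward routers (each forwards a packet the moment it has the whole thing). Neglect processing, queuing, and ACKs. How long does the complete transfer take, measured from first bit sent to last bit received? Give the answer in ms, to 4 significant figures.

Per-hop transmission t_tx = L/R = 72000/13800000000 = 0.00521739 ms.
Per-hop propagation t_prop = 2.2/2.01e+08 = 1.09453e-05 ms.
Pipeline fill: first packet needs 4·t_tx to clear all hops; remaining 69 packets each add one t_tx.
Total = (4+70-1)·t_tx + 4·t_prop = 73·0.00521739 + 4·1.09453e-05 = 0.3809 ms.

0.3809 ms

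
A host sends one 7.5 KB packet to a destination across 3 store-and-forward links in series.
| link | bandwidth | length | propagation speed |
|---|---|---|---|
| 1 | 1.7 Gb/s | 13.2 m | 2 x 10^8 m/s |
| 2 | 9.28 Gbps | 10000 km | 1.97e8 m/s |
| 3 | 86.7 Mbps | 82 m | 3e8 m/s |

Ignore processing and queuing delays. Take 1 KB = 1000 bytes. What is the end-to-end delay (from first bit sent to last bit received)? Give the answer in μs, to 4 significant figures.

51500 μs

L = 60000 bits.
Transmission delays (L/R per hop): 35.2941, 6.46552, 692.042 μs; sum = 733.801 μs.
Propagation delays (d/s per hop): 0.066, 50761.4, 0.273333 μs; sum = 50761.8 μs.
End-to-end = 51500 μs.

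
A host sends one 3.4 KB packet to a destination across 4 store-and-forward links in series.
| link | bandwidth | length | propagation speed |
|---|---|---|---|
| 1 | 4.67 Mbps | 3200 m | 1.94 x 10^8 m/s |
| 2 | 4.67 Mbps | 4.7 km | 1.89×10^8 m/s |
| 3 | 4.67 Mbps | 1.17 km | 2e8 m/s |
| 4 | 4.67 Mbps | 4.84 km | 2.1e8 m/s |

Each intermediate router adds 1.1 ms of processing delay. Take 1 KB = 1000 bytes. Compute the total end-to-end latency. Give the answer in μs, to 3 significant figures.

L = 27200 bits.
Transmission delay per hop = L/R = 27200/4670000 = 5824.41 μs; 4 hops → 23297.6 μs.
Propagation delays (d/s per hop): 16.4948, 24.8677, 5.85, 23.0476 μs; sum = 70.2602 μs.
Processing at 3 router(s): 3 × 1.1 ms = 3300 μs.
End-to-end = 26700 μs.

26700 μs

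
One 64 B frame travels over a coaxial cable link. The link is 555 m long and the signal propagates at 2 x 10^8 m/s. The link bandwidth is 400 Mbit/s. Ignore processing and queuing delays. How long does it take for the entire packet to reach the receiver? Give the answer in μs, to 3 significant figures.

4.06 μs

L = 64 × 8 = 512 bits.
Transmission delay = L/R = 512 / 400000000 = 1.28 μs.
Propagation delay = d/s = 555 m / 200000000 m/s = 2.775 μs.
Total = 4.06 μs.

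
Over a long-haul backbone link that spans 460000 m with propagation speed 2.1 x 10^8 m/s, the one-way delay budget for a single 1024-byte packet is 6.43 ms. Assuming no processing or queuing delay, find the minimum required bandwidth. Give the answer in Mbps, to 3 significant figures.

L = 8192 bits.
Propagation delay = 460000 / 210000000 = 2.19048 ms.
Transmission budget = 6.43 − 2.19048 = 4.23952 ms.
R ≥ L / t_tx = 8192 bits / 0.00423952 s = 1.93 Mbps.

1.93 Mbps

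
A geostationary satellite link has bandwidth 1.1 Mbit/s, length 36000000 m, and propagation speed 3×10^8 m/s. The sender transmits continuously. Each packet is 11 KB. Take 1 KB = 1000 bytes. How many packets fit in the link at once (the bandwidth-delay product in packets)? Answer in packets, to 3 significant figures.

1.50 packets

Propagation delay = 36000000 / 300000000 = 0.12 s.
BDP = R × t_prop = 1100000 × 0.12 = 132000 bits.
In packets of 88000 bits: 1.50 packets.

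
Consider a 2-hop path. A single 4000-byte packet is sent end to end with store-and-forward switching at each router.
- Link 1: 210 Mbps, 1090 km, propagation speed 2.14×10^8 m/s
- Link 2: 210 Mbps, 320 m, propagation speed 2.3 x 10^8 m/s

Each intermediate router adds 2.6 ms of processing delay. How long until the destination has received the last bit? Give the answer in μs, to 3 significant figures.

L = 4000 × 8 = 32000 bits.
Transmission delay per hop = L/R = 32000/210000000 = 152.381 μs; 2 hops → 304.762 μs.
Propagation delays (d/s per hop): 5093.46, 1.3913 μs; sum = 5094.85 μs.
Processing at 1 router(s): 1 × 2.6 ms = 2600 μs.
End-to-end = 8000 μs.

8000 μs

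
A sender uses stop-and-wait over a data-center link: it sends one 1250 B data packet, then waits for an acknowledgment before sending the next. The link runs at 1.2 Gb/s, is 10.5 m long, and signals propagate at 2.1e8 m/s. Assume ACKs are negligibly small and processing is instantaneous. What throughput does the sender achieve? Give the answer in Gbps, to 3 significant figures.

1.19 Gbps

t_tx = L/R = 10000/1200000000 = 8.33333e-06 s.
t_prop = 10.5/210000000 = 5e-08 s; RTT = 1e-07 s.
Cycle = t_tx + RTT = 8.43333e-06 s.
Throughput = L / cycle = 10000 / 8.43333e-06 = 1.19 Gbps.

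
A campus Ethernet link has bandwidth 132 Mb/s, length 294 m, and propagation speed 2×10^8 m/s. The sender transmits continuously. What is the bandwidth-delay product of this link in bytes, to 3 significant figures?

Propagation delay = 294 / 200000000 = 1.47e-06 s.
BDP = R × t_prop = 132000000 × 1.47e-06 = 194.04 bits.
In bytes: 194.04/8 = 24.3 bytes.

24.3 bytes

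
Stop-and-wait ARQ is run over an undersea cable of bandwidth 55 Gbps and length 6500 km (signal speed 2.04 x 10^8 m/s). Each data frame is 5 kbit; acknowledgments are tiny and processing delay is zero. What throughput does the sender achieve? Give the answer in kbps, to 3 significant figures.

t_tx = L/R = 5000/55000000000 = 9.09091e-08 s.
t_prop = 6500000/204000000 = 0.0318627 s; RTT = 0.0637255 s.
Cycle = t_tx + RTT = 0.0637256 s.
Throughput = L / cycle = 5000 / 0.0637256 = 78.5 kbps.

78.5 kbps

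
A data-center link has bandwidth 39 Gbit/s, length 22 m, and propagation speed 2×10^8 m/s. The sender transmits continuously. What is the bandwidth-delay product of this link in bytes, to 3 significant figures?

Propagation delay = 22 / 200000000 = 1.1e-07 s.
BDP = R × t_prop = 39000000000 × 1.1e-07 = 4290 bits.
In bytes: 4290/8 = 536 bytes.

536 bytes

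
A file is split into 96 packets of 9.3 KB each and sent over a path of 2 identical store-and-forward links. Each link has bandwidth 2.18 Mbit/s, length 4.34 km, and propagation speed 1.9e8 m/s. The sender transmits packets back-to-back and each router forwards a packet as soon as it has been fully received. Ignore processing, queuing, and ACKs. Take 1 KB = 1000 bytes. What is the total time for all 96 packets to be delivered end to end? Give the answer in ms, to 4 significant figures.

3311 ms

Per-hop transmission t_tx = L/R = 74400/2180000 = 34.1284 ms.
Per-hop propagation t_prop = 4340/190000000 = 0.0228421 ms.
Pipeline fill: first packet needs 2·t_tx to clear all hops; remaining 95 packets each add one t_tx.
Total = (2+96-1)·t_tx + 2·t_prop = 97·34.1284 + 2·0.0228421 = 3311 ms.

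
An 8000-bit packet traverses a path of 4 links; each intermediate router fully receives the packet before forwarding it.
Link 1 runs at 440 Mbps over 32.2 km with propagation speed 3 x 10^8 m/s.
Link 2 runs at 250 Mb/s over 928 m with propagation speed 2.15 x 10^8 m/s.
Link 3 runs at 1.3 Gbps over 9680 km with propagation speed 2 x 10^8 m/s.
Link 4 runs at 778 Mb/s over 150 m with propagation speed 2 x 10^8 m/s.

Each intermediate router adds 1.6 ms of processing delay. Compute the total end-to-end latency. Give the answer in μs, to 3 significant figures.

Transmission delays (L/R per hop): 18.1818, 32, 6.15385, 10.2828 μs; sum = 66.6184 μs.
Propagation delays (d/s per hop): 107.333, 4.31628, 48400, 0.75 μs; sum = 48512.4 μs.
Processing at 3 router(s): 3 × 1.6 ms = 4800 μs.
End-to-end = 53400 μs.

53400 μs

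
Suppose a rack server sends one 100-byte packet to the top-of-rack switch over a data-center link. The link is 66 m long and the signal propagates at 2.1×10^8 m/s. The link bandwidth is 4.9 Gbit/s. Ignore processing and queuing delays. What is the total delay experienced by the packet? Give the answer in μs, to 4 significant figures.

L = 100 × 8 = 800 bits.
Transmission delay = L/R = 800 / 4900000000 = 0.163265 μs.
Propagation delay = d/s = 66 m / 210000000 m/s = 0.314286 μs.
Total = 0.4776 μs.

0.4776 μs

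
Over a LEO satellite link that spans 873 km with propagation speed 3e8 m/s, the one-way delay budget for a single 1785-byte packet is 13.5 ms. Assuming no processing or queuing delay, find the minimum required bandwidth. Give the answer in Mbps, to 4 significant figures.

L = 14280 bits.
Propagation delay = 873000 / 300000000 = 2.91 ms.
Transmission budget = 13.5 − 2.91 = 10.59 ms.
R ≥ L / t_tx = 14280 bits / 0.01059 s = 1.348 Mbps.

1.348 Mbps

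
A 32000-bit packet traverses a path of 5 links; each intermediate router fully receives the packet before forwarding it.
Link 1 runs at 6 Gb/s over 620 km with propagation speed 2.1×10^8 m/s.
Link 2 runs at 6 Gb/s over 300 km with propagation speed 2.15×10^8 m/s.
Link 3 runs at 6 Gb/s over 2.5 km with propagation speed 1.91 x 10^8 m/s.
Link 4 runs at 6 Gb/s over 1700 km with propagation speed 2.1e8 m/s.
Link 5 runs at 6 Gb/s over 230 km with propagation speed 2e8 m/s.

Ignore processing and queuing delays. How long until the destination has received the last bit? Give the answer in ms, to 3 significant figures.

13.6 ms

Transmission delay per hop = L/R = 32000/6000000000 = 0.00533333 ms; 5 hops → 0.0266667 ms.
Propagation delays (d/s per hop): 2.95238, 1.39535, 0.013089, 8.09524, 1.15 ms; sum = 13.6061 ms.
End-to-end = 13.6 ms.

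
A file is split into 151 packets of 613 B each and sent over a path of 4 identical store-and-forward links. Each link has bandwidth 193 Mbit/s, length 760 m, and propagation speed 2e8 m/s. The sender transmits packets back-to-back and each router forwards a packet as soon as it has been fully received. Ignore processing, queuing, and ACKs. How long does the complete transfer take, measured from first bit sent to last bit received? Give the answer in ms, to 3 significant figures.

Per-hop transmission t_tx = L/R = 4904/193000000 = 0.0254093 ms.
Per-hop propagation t_prop = 760/200000000 = 0.0038 ms.
Pipeline fill: first packet needs 4·t_tx to clear all hops; remaining 150 packets each add one t_tx.
Total = (4+151-1)·t_tx + 4·t_prop = 154·0.0254093 + 4·0.0038 = 3.93 ms.

3.93 ms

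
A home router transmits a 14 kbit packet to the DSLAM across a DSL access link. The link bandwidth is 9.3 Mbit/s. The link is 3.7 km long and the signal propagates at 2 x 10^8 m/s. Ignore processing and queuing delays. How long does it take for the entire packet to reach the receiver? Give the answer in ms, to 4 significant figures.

L = 14000 bits.
Transmission delay = L/R = 14000 / 9300000 = 1.50538 ms.
Propagation delay = d/s = 3700 m / 200000000 m/s = 0.0185 ms.
Total = 1.524 ms.

1.524 ms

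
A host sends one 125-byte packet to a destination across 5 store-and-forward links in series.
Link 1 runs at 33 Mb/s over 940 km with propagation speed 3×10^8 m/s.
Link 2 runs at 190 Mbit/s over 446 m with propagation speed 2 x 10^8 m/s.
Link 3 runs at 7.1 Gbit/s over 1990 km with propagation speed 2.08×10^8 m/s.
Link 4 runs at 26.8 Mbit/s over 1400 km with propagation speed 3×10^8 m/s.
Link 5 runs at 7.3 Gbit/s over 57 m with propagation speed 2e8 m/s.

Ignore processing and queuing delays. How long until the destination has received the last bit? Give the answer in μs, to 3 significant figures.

17400 μs

L = 125 × 8 = 1000 bits.
Transmission delays (L/R per hop): 30.303, 5.26316, 0.140845, 37.3134, 0.136986 μs; sum = 73.1575 μs.
Propagation delays (d/s per hop): 3133.33, 2.23, 9567.31, 4666.67, 0.285 μs; sum = 17369.8 μs.
End-to-end = 17400 μs.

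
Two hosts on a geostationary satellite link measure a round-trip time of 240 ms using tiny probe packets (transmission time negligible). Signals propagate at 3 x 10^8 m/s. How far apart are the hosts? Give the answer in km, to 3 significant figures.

One-way propagation = RTT/2 = 120 ms.
d = s × t = 300000000 × 0.12 = 36000 km.

36000 km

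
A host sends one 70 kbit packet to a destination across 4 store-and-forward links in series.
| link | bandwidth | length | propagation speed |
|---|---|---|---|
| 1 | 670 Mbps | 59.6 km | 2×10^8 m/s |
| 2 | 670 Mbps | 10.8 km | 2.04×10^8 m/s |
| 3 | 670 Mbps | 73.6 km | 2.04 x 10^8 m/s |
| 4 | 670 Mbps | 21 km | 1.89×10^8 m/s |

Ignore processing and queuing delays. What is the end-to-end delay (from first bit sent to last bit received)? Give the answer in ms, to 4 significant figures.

1.241 ms

L = 70000 bits.
Transmission delay per hop = L/R = 70000/670000000 = 0.104478 ms; 4 hops → 0.41791 ms.
Propagation delays (d/s per hop): 0.298, 0.0529412, 0.360784, 0.111111 ms; sum = 0.822837 ms.
End-to-end = 1.241 ms.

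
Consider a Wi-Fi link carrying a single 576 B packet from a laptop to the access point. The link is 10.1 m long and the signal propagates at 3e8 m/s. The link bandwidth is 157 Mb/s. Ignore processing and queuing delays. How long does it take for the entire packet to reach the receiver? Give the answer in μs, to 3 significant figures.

L = 576 × 8 = 4608 bits.
Transmission delay = L/R = 4608 / 157000000 = 29.3503 μs.
Propagation delay = d/s = 10.1 m / 300000000 m/s = 0.0336667 μs.
Total = 29.4 μs.

29.4 μs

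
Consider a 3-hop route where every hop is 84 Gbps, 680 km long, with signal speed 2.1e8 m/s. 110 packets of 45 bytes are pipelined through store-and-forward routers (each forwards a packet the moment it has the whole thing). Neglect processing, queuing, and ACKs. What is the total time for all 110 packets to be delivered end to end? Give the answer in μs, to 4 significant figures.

9715 μs

Per-hop transmission t_tx = L/R = 360/84000000000 = 0.00428571 μs.
Per-hop propagation t_prop = 680000/210000000 = 3238.1 μs.
Pipeline fill: first packet needs 3·t_tx to clear all hops; remaining 109 packets each add one t_tx.
Total = (3+110-1)·t_tx + 3·t_prop = 112·0.00428571 + 3·3238.1 = 9715 μs.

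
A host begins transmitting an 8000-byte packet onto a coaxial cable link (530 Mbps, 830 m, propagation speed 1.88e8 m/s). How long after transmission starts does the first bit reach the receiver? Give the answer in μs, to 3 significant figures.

4.41 μs

First bit experiences only propagation delay: d/s = 830/188000000 = 4.41 μs.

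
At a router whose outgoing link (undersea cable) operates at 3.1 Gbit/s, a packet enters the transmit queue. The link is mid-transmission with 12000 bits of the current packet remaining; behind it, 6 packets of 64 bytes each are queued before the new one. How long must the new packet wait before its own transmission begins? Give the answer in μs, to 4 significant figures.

Each queued packet: L/R = 512/3100000000 = 0.165161 μs.
6 queued → 0.990968 μs.
Plus remaining 12000 bits of current packet: 3.87097 μs.
Queuing delay = 4.862 μs.

4.862 μs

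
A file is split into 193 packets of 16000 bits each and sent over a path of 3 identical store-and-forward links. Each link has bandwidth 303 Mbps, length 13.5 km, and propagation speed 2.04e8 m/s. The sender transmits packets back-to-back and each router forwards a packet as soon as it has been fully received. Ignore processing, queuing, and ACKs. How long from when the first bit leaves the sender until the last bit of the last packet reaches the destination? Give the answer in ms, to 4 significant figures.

10.50 ms

Per-hop transmission t_tx = L/R = 16000/303000000 = 0.0528053 ms.
Per-hop propagation t_prop = 13500/204000000 = 0.0661765 ms.
Pipeline fill: first packet needs 3·t_tx to clear all hops; remaining 192 packets each add one t_tx.
Total = (3+193-1)·t_tx + 3·t_prop = 195·0.0528053 + 3·0.0661765 = 10.50 ms.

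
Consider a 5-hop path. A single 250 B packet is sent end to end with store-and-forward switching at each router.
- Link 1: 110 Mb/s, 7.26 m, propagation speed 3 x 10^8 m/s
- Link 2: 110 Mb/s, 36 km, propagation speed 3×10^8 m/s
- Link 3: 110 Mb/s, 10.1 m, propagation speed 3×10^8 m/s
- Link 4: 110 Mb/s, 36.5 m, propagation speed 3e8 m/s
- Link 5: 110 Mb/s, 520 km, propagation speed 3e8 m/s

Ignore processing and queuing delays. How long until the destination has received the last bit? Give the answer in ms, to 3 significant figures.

1.94 ms

L = 250 × 8 = 2000 bits.
Transmission delay per hop = L/R = 2000/110000000 = 0.0181818 ms; 5 hops → 0.0909091 ms.
Propagation delays (d/s per hop): 2.42e-05, 0.12, 3.36667e-05, 0.000121667, 1.73333 ms; sum = 1.85351 ms.
End-to-end = 1.94 ms.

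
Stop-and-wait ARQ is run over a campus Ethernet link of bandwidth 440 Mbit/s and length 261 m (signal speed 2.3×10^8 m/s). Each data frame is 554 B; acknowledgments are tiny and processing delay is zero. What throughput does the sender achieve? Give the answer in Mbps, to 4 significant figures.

359.1 Mbps

t_tx = L/R = 4432/440000000 = 1.00727e-05 s.
t_prop = 261/2.3e+08 = 1.13478e-06 s; RTT = 2.26957e-06 s.
Cycle = t_tx + RTT = 1.23423e-05 s.
Throughput = L / cycle = 4432 / 1.23423e-05 = 359.1 Mbps.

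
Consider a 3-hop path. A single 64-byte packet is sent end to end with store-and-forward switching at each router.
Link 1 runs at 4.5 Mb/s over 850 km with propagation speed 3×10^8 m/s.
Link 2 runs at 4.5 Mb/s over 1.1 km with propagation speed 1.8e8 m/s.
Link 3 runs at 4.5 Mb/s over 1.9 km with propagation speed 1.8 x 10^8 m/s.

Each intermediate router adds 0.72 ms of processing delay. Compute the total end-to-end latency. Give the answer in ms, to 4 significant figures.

4.631 ms

L = 64 × 8 = 512 bits.
Transmission delay per hop = L/R = 512/4500000 = 0.113778 ms; 3 hops → 0.341333 ms.
Propagation delays (d/s per hop): 2.83333, 0.00611111, 0.0105556 ms; sum = 2.85 ms.
Processing at 2 router(s): 2 × 0.72 ms = 1.44 ms.
End-to-end = 4.631 ms.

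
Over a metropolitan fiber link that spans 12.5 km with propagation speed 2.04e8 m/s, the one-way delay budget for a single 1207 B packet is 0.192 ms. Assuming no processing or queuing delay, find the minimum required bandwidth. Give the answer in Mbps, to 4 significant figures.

73.86 Mbps

L = 9656 bits.
Propagation delay = 12500 / 204000000 = 0.0612745 ms.
Transmission budget = 0.192 − 0.0612745 = 0.130725 ms.
R ≥ L / t_tx = 9656 bits / 0.000130725 s = 73.86 Mbps.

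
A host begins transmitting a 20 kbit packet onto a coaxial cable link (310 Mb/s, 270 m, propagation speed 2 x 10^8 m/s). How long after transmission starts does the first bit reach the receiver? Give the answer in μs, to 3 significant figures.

1.35 μs

First bit experiences only propagation delay: d/s = 270/200000000 = 1.35 μs.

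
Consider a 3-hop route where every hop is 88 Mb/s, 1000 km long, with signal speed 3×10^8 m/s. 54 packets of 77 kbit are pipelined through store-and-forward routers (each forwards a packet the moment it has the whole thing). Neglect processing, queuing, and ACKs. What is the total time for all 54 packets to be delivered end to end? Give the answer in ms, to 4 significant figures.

59.00 ms

Per-hop transmission t_tx = L/R = 77000/88000000 = 0.875 ms.
Per-hop propagation t_prop = 1000000/300000000 = 3.33333 ms.
Pipeline fill: first packet needs 3·t_tx to clear all hops; remaining 53 packets each add one t_tx.
Total = (3+54-1)·t_tx + 3·t_prop = 56·0.875 + 3·3.33333 = 59.00 ms.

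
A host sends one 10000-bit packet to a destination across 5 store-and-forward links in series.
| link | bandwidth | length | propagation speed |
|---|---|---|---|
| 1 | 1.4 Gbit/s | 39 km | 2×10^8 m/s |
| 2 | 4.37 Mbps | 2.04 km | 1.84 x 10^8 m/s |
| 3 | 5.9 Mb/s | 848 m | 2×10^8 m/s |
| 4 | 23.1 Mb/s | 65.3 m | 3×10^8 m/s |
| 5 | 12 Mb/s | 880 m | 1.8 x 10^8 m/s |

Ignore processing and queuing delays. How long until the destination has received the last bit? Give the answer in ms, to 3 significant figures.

5.47 ms

Transmission delays (L/R per hop): 0.00714286, 2.28833, 1.69492, 0.4329, 0.833333 ms; sum = 5.25662 ms.
Propagation delays (d/s per hop): 0.195, 0.011087, 0.00424, 0.000217667, 0.00488889 ms; sum = 0.215434 ms.
End-to-end = 5.47 ms.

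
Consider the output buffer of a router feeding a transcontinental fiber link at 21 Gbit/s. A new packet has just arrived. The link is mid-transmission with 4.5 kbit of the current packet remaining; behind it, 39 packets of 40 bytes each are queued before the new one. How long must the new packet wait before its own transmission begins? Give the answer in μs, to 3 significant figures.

0.809 μs

Each queued packet: L/R = 320/21000000000 = 0.0152381 μs.
39 queued → 0.594286 μs.
Plus remaining 4500 bits of current packet: 0.214286 μs.
Queuing delay = 0.809 μs.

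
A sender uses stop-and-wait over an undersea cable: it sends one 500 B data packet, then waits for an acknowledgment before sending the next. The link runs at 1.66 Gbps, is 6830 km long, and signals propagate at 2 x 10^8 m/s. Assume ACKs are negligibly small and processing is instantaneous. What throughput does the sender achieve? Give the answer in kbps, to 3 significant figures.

t_tx = L/R = 4000/1660000000 = 2.40964e-06 s.
t_prop = 6830000/200000000 = 0.03415 s; RTT = 0.0683 s.
Cycle = t_tx + RTT = 0.0683024 s.
Throughput = L / cycle = 4000 / 0.0683024 = 58.6 kbps.

58.6 kbps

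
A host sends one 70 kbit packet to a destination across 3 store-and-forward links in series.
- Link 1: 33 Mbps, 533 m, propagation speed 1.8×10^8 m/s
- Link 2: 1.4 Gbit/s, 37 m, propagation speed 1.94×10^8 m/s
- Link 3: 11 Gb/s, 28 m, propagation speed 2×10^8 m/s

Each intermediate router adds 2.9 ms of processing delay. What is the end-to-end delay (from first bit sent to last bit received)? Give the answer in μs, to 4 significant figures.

L = 70000 bits.
Transmission delays (L/R per hop): 2121.21, 50, 6.36364 μs; sum = 2177.58 μs.
Propagation delays (d/s per hop): 2.96111, 0.190722, 0.14 μs; sum = 3.29183 μs.
Processing at 2 router(s): 2 × 2.9 ms = 5800 μs.
End-to-end = 7981 μs.

7981 μs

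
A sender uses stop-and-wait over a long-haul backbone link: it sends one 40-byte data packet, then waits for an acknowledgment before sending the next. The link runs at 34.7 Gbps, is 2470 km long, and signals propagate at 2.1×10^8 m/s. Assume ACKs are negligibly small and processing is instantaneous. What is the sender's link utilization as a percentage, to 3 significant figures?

t_tx = L/R = 320/34700000000 = 9.2219e-09 s.
t_prop = 2470000/210000000 = 0.0117619 s; RTT = 0.0235238 s.
Cycle = t_tx + RTT = 0.0235238 s.
Utilization = t_tx / cycle = 9.2219e-09/0.0235238 = 0.0000392 %.

0.0000392 %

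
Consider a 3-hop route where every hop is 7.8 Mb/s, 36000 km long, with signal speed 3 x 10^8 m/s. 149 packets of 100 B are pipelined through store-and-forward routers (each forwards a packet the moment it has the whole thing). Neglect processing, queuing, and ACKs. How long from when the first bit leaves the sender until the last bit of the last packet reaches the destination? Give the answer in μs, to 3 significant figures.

375000 μs

Per-hop transmission t_tx = L/R = 800/7800000 = 102.564 μs.
Per-hop propagation t_prop = 36000000/300000000 = 120000 μs.
Pipeline fill: first packet needs 3·t_tx to clear all hops; remaining 148 packets each add one t_tx.
Total = (3+149-1)·t_tx + 3·t_prop = 151·102.564 + 3·120000 = 375000 μs.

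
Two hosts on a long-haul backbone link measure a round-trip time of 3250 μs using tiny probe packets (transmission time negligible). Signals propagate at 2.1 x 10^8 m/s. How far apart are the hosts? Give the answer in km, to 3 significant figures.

One-way propagation = RTT/2 = 1625 μs.
d = s × t = 210000000 × 0.001625 = 341 km.

341 km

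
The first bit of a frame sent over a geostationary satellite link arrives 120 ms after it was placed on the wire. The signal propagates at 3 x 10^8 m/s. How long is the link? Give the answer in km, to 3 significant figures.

d = s × t_prop = 300000000 × 0.12 = 36000 km.

36000 km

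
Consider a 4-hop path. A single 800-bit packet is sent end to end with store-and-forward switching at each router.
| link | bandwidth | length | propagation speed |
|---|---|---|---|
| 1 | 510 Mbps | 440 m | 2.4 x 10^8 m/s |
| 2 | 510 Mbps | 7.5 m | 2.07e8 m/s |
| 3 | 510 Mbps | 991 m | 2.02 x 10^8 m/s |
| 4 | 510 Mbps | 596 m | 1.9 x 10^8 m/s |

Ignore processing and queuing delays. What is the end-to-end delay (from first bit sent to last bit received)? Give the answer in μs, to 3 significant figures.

16.2 μs

Transmission delay per hop = L/R = 800/510000000 = 1.56863 μs; 4 hops → 6.27451 μs.
Propagation delays (d/s per hop): 1.83333, 0.0362319, 4.90594, 3.13684 μs; sum = 9.91235 μs.
End-to-end = 16.2 μs.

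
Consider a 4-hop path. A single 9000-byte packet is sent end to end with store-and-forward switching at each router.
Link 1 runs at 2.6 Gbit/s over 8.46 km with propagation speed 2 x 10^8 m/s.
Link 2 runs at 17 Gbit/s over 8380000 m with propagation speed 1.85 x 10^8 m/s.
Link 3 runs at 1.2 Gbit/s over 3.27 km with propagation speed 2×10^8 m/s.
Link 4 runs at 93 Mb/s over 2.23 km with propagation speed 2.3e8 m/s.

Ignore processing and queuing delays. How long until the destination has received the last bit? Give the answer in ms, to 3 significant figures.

46.2 ms

L = 9000 × 8 = 72000 bits.
Transmission delays (L/R per hop): 0.0276923, 0.00423529, 0.06, 0.774194 ms; sum = 0.866121 ms.
Propagation delays (d/s per hop): 0.0423, 45.2973, 0.01635, 0.00969565 ms; sum = 45.3656 ms.
End-to-end = 46.2 ms.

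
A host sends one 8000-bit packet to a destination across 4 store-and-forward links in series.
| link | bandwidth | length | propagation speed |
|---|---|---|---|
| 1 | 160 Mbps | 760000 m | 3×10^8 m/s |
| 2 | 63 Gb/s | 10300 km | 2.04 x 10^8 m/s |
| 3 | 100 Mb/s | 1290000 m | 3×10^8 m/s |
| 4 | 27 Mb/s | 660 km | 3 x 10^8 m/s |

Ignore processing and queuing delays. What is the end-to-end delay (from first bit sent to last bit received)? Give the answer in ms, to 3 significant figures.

59.9 ms

Transmission delays (L/R per hop): 0.05, 0.000126984, 0.08, 0.296296 ms; sum = 0.426423 ms.
Propagation delays (d/s per hop): 2.53333, 50.4902, 4.3, 2.2 ms; sum = 59.5235 ms.
End-to-end = 59.9 ms.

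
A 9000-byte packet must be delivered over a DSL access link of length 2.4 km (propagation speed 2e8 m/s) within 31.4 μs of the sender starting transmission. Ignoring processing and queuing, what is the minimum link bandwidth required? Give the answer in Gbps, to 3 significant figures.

L = 72000 bits.
Propagation delay = 2400 / 200000000 = 12 μs.
Transmission budget = 31.4 − 12 = 19.4 μs.
R ≥ L / t_tx = 72000 bits / 1.94e-05 s = 3.71 Gbps.

3.71 Gbps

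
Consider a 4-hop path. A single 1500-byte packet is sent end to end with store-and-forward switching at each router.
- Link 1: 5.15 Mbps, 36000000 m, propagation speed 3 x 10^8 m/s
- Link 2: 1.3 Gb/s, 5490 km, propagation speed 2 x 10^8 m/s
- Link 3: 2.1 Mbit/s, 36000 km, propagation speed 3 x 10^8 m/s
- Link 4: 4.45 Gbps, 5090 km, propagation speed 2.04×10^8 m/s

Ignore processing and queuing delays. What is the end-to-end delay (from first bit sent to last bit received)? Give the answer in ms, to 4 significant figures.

L = 1500 × 8 = 12000 bits.
Transmission delays (L/R per hop): 2.3301, 0.00923077, 5.71429, 0.00269663 ms; sum = 8.05631 ms.
Propagation delays (d/s per hop): 120, 27.45, 120, 24.951 ms; sum = 292.401 ms.
End-to-end = 300.5 ms.

300.5 ms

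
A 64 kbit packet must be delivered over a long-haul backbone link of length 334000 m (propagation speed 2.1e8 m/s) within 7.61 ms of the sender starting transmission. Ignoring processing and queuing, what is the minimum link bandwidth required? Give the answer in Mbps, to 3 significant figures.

Propagation delay = 334000 / 210000000 = 1.59048 ms.
Transmission budget = 7.61 − 1.59048 = 6.01952 ms.
R ≥ L / t_tx = 64000 bits / 0.00601952 s = 10.6 Mbps.

10.6 Mbps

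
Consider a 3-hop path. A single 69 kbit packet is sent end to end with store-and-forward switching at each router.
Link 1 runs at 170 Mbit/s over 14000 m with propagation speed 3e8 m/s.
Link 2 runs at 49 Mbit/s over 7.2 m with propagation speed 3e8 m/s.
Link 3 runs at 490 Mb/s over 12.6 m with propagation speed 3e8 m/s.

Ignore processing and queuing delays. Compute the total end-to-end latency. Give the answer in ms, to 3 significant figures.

2.00 ms

L = 69000 bits.
Transmission delays (L/R per hop): 0.405882, 1.40816, 0.140816 ms; sum = 1.95486 ms.
Propagation delays (d/s per hop): 0.0466667, 2.4e-05, 4.2e-05 ms; sum = 0.0467327 ms.
End-to-end = 2.00 ms.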